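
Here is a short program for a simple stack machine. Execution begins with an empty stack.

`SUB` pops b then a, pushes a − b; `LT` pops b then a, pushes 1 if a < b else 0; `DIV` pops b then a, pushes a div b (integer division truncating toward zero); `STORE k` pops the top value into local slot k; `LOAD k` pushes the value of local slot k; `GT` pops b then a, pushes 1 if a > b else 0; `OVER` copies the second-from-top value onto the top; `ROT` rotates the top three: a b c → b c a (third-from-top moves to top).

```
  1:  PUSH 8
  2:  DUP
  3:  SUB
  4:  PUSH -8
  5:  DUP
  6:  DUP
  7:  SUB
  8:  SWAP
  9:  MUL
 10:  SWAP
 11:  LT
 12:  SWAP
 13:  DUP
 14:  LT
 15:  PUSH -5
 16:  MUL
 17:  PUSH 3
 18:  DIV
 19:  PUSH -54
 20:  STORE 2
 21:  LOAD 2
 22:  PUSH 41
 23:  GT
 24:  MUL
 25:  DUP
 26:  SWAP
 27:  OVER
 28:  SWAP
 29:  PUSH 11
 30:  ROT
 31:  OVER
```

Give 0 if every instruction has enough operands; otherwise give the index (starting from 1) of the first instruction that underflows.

PUSH 8   8
DUP      8 8
SUB      0
PUSH -8  0 -8
DUP      0 -8 -8
DUP      0 -8 -8 -8
SUB      0 -8 0
SWAP     0 0 -8
MUL      0 0
SWAP     0 0
LT       0
SWAP  — needs 2 operands, stack has 1 → underflow

12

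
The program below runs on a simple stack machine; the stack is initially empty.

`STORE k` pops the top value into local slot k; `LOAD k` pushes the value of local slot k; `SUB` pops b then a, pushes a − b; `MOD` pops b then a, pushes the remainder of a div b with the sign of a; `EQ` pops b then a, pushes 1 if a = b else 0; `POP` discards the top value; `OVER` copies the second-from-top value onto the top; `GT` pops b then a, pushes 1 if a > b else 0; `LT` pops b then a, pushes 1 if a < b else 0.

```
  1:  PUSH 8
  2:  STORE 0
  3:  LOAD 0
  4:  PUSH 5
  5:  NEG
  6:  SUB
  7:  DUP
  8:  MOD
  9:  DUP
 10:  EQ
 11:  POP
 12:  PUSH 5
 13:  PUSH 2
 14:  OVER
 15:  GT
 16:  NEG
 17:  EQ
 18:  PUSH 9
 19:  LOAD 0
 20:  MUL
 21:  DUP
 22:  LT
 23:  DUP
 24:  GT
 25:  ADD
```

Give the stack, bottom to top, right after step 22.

PUSH 8  : [8]
STORE 0 : []
LOAD 0  : [8]
PUSH 5  : [8, 5]
NEG     : [8, -5]
SUB     : [13]
DUP     : [13, 13]
MOD     : [0]
DUP     : [0, 0]
EQ      : [1]
POP     : []
PUSH 5  : [5]
PUSH 2  : [5, 2]
OVER    : [5, 2, 5]
GT      : [5, 0]
NEG     : [5, 0]
EQ      : [0]
PUSH 9  : [0, 9]
LOAD 0  : [0, 9, 8]
MUL     : [0, 72]
DUP     : [0, 72, 72]
LT      : [0, 0]

[0, 0]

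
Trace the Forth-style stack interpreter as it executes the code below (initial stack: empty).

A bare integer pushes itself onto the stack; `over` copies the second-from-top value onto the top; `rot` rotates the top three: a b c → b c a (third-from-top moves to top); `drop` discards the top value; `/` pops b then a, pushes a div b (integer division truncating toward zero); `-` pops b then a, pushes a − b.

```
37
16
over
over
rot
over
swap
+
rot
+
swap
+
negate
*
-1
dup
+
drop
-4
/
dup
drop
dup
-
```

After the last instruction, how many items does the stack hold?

37     -> 37
16     -> 37 16
over   -> 37 16 37
over   -> 37 16 37 16
rot    -> 37 37 16 16
over   -> 37 37 16 16 16
swap   -> 37 37 16 16 16
+      -> 37 37 16 32
rot    -> 37 16 32 37
+      -> 37 16 69
swap   -> 37 69 16
+      -> 37 85
negate -> 37 -85
*      -> -3145
-1     -> -3145 -1
dup    -> -3145 -1 -1
+      -> -3145 -2
drop   -> -3145
-4     -> -3145 -4
/      -> 786
dup    -> 786 786
drop   -> 786
dup    -> 786 786
-      -> 0

1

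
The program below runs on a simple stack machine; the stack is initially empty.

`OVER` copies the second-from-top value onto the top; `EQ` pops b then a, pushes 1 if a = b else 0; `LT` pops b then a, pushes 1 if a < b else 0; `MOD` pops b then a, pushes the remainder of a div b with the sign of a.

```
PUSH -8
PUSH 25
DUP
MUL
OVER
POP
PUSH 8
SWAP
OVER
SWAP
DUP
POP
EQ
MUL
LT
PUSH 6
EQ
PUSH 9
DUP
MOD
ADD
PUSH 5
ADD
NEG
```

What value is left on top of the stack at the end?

-5

PUSH -8 → -8
PUSH 25 → -8 25
DUP     → -8 25 25
MUL     → -8 625
OVER    → -8 625 -8
POP     → -8 625
PUSH 8  → -8 625 8
SWAP    → -8 8 625
OVER    → -8 8 625 8
SWAP    → -8 8 8 625
DUP     → -8 8 8 625 625
POP     → -8 8 8 625
EQ      → -8 8 0
MUL     → -8 0
LT      → 1
PUSH 6  → 1 6
EQ      → 0
PUSH 9  → 0 9
DUP     → 0 9 9
MOD     → 0 0
ADD     → 0
PUSH 5  → 0 5
ADD     → 5
NEG     → -5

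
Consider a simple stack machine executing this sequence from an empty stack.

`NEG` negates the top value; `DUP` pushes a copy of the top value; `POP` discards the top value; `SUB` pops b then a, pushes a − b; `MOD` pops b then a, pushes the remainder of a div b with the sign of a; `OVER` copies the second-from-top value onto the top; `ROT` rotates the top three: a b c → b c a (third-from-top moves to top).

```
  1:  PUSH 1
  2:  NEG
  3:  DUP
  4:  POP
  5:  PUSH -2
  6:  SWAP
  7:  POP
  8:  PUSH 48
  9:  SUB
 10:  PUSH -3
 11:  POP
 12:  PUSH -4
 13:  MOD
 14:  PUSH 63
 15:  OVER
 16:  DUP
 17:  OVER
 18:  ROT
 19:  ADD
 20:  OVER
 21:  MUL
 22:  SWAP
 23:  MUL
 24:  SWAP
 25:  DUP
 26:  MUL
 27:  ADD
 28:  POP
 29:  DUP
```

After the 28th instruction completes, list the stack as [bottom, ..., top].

PUSH 1  -> [1]
NEG     -> [-1]
DUP     -> [-1, -1]
POP     -> [-1]
PUSH -2 -> [-1, -2]
SWAP    -> [-2, -1]
POP     -> [-2]
PUSH 48 -> [-2, 48]
SUB     -> [-50]
PUSH -3 -> [-50, -3]
POP     -> [-50]
PUSH -4 -> [-50, -4]
MOD     -> [-2]
PUSH 63 -> [-2, 63]
OVER    -> [-2, 63, -2]
DUP     -> [-2, 63, -2, -2]
OVER    -> [-2, 63, -2, -2, -2]
ROT     -> [-2, 63, -2, -2, -2]
ADD     -> [-2, 63, -2, -4]
OVER    -> [-2, 63, -2, -4, -2]
MUL     -> [-2, 63, -2, 8]
SWAP    -> [-2, 63, 8, -2]
MUL     -> [-2, 63, -16]
SWAP    -> [-2, -16, 63]
DUP     -> [-2, -16, 63, 63]
MUL     -> [-2, -16, 3969]
ADD     -> [-2, 3953]
POP     -> [-2]

[-2]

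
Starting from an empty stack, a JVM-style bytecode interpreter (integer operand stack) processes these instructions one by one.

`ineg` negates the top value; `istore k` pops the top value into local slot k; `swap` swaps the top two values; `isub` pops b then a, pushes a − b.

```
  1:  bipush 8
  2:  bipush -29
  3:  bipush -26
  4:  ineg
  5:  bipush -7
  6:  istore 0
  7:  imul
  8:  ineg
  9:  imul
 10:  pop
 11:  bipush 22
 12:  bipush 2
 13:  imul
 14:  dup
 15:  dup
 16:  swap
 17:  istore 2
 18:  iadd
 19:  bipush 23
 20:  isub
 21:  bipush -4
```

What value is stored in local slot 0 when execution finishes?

bipush 8    8
bipush -29  8 -29
bipush -26  8 -29 -26
ineg        8 -29 26
bipush -7   8 -29 26 -7
istore 0    8 -29 26
imul        8 -754
ineg        8 754
imul        6032
pop         (empty)
bipush 22   22
bipush 2    22 2
imul        44
dup         44 44
dup         44 44 44
swap        44 44 44
istore 2    44 44
iadd        88
bipush 23   88 23
isub        65
bipush -4   65 -4

-7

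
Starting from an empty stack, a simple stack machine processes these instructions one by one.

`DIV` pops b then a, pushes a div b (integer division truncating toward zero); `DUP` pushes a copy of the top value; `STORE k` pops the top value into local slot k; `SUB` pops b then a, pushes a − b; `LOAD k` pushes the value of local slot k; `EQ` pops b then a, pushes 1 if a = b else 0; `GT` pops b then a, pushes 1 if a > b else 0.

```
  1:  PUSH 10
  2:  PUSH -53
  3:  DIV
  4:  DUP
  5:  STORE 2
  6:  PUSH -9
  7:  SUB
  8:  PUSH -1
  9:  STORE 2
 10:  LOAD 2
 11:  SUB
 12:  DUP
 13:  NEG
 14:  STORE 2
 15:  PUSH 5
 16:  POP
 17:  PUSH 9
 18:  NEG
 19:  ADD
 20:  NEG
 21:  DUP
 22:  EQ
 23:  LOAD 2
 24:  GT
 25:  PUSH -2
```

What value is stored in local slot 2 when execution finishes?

-10

PUSH 10   10
PUSH -53  10 -53
DIV       0
DUP       0 0
STORE 2   0
PUSH -9   0 -9
SUB       9
PUSH -1   9 -1
STORE 2   9
LOAD 2    9 -1
SUB       10
DUP       10 10
NEG       10 -10
STORE 2   10
PUSH 5    10 5
POP       10
PUSH 9    10 9
NEG       10 -9
ADD       1
NEG       -1
DUP       -1 -1
EQ        1
LOAD 2    1 -10
GT        1
PUSH -2   1 -2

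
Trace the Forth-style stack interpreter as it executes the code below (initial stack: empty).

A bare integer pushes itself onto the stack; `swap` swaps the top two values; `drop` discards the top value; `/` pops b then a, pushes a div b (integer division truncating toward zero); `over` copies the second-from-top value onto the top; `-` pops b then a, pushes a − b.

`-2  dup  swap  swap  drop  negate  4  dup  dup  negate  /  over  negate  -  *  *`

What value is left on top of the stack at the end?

-2     → -2
dup    → -2 -2
swap   → -2 -2
swap   → -2 -2
drop   → -2
negate → 2
4      → 2 4
dup    → 2 4 4
dup    → 2 4 4 4
negate → 2 4 4 -4
/      → 2 4 -1
over   → 2 4 -1 4
negate → 2 4 -1 -4
-      → 2 4 3
*      → 2 12
*      → 24

24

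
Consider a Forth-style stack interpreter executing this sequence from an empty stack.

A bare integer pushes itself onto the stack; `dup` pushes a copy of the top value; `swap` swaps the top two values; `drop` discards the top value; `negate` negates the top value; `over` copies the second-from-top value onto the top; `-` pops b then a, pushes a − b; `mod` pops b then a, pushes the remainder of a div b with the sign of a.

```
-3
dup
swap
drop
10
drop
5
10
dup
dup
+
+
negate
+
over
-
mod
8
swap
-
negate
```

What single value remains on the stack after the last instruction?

-11

-3      -3
dup     -3 -3
swap    -3 -3
drop    -3
10      -3 10
drop    -3
5       -3 5
10      -3 5 10
dup     -3 5 10 10
dup     -3 5 10 10 10
+       -3 5 10 20
+       -3 5 30
negate  -3 5 -30
+       -3 -25
over    -3 -25 -3
-       -3 -22
mod     -3
8       -3 8
swap    8 -3
-       11
negate  -11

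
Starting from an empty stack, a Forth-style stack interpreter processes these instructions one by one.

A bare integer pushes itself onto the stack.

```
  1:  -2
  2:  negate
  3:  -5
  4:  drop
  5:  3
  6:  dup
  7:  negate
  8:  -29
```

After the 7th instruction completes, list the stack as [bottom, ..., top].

[2, 3, -3]

-2     → -2
negate → 2
-5     → 2 -5
drop   → 2
3      → 2 3
dup    → 2 3 3
negate → 2 3 -3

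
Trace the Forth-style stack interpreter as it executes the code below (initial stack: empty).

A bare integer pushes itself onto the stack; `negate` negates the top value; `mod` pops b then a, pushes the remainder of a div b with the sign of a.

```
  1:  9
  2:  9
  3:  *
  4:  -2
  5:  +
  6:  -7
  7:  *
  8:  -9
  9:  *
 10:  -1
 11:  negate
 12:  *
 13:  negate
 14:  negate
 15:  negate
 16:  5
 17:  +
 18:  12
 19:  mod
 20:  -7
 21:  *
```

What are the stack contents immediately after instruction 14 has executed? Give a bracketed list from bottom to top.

9      -> 9
9      -> 9 9
*      -> 81
-2     -> 81 -2
+      -> 79
-7     -> 79 -7
*      -> -553
-9     -> -553 -9
*      -> 4977
-1     -> 4977 -1
negate -> 4977 1
*      -> 4977
negate -> -4977
negate -> 4977

[4977]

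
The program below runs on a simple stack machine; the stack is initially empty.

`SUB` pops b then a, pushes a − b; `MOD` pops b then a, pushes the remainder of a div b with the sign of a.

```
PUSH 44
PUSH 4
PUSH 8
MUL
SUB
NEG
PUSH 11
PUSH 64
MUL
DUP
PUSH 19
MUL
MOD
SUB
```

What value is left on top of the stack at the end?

-716

PUSH 44 → [44]
PUSH 4  → [44, 4]
PUSH 8  → [44, 4, 8]
MUL     → [44, 32]
SUB     → [12]
NEG     → [-12]
PUSH 11 → [-12, 11]
PUSH 64 → [-12, 11, 64]
MUL     → [-12, 704]
DUP     → [-12, 704, 704]
PUSH 19 → [-12, 704, 704, 19]
MUL     → [-12, 704, 13376]
MOD     → [-12, 704]
SUB     → [-716]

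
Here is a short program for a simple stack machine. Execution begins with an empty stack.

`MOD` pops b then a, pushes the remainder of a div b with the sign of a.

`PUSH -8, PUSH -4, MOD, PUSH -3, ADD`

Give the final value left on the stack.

-3

PUSH -8  -8
PUSH -4  -8 -4
MOD      0
PUSH -3  0 -3
ADD      -3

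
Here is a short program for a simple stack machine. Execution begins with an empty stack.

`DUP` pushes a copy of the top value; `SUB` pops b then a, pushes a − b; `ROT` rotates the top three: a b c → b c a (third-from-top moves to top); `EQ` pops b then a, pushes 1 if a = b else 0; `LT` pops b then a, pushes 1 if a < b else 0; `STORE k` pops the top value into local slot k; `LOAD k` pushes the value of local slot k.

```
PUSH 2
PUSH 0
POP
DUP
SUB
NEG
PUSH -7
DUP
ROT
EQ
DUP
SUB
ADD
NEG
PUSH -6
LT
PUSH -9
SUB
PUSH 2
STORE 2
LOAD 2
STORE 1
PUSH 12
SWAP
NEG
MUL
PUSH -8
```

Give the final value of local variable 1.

2

PUSH 2  : 2
PUSH 0  : 2 0
POP     : 2
DUP     : 2 2
SUB     : 0
NEG     : 0
PUSH -7 : 0 -7
DUP     : 0 -7 -7
ROT     : -7 -7 0
EQ      : -7 0
DUP     : -7 0 0
SUB     : -7 0
ADD     : -7
NEG     : 7
PUSH -6 : 7 -6
LT      : 0
PUSH -9 : 0 -9
SUB     : 9
PUSH 2  : 9 2
STORE 2 : 9
LOAD 2  : 9 2
STORE 1 : 9
PUSH 12 : 9 12
SWAP    : 12 9
NEG     : 12 -9
MUL     : -108
PUSH -8 : -108 -8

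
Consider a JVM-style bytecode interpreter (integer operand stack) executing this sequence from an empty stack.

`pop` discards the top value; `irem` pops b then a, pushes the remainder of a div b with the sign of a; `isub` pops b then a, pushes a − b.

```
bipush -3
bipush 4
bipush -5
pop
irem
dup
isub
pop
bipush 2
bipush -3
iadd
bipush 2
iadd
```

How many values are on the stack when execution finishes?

1

bipush -3 : [-3]
bipush 4  : [-3, 4]
bipush -5 : [-3, 4, -5]
pop       : [-3, 4]
irem      : [-3]
dup       : [-3, -3]
isub      : [0]
pop       : []
bipush 2  : [2]
bipush -3 : [2, -3]
iadd      : [-1]
bipush 2  : [-1, 2]
iadd      : [1]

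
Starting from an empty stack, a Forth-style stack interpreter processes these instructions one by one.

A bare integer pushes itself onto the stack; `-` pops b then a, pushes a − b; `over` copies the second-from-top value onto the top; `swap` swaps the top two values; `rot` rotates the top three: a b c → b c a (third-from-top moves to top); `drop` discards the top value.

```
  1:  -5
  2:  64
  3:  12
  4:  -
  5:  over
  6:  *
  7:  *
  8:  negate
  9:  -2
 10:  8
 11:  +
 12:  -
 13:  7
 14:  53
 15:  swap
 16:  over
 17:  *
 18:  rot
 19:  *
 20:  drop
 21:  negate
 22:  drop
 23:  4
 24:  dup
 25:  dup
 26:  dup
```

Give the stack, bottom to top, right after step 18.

[53, 371, -1306]

-5      -5
64      -5 64
12      -5 64 12
-       -5 52
over    -5 52 -5
*       -5 -260
*       1300
negate  -1300
-2      -1300 -2
8       -1300 -2 8
+       -1300 6
-       -1306
7       -1306 7
53      -1306 7 53
swap    -1306 53 7
over    -1306 53 7 53
*       -1306 53 371
rot     53 371 -1306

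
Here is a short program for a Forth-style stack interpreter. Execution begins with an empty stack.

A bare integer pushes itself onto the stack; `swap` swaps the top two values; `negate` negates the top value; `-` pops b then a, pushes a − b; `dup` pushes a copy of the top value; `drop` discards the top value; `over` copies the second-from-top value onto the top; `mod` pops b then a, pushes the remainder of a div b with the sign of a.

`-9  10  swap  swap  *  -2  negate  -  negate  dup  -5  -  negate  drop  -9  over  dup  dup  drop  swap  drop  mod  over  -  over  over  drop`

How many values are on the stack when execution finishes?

3

-9     : -9
10     : -9 10
swap   : 10 -9
swap   : -9 10
*      : -90
-2     : -90 -2
negate : -90 2
-      : -92
negate : 92
dup    : 92 92
-5     : 92 92 -5
-      : 92 97
negate : 92 -97
drop   : 92
-9     : 92 -9
over   : 92 -9 92
dup    : 92 -9 92 92
dup    : 92 -9 92 92 92
drop   : 92 -9 92 92
swap   : 92 -9 92 92
drop   : 92 -9 92
mod    : 92 -9
over   : 92 -9 92
-      : 92 -101
over   : 92 -101 92
over   : 92 -101 92 -101
drop   : 92 -101 92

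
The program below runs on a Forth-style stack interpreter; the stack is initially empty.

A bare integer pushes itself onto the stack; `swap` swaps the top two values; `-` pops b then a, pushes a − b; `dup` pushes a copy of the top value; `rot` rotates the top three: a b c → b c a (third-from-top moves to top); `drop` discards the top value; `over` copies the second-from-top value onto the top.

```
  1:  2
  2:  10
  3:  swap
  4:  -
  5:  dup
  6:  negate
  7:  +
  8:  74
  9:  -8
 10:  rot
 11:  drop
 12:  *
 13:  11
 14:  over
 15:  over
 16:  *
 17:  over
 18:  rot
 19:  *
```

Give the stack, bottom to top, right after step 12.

[-592]

2       [2]
10      [2, 10]
swap    [10, 2]
-       [8]
dup     [8, 8]
negate  [8, -8]
+       [0]
74      [0, 74]
-8      [0, 74, -8]
rot     [74, -8, 0]
drop    [74, -8]
*       [-592]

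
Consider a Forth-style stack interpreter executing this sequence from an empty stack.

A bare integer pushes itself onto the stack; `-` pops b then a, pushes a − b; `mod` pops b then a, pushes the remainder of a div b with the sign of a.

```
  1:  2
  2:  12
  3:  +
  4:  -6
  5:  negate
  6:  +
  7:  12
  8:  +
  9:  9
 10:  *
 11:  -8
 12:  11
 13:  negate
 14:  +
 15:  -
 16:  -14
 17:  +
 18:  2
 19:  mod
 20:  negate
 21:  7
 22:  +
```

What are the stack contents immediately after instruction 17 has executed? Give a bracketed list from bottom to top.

2      -> 2
12     -> 2 12
+      -> 14
-6     -> 14 -6
negate -> 14 6
+      -> 20
12     -> 20 12
+      -> 32
9      -> 32 9
*      -> 288
-8     -> 288 -8
11     -> 288 -8 11
negate -> 288 -8 -11
+      -> 288 -19
-      -> 307
-14    -> 307 -14
+      -> 293

[293]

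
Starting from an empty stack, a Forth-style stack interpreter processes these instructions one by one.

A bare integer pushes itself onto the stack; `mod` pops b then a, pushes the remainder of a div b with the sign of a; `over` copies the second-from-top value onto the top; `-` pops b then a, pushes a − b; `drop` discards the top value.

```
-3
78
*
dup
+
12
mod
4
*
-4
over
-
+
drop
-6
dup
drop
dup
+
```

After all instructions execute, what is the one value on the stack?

-12

-3   → -3
78   → -3 78
*    → -234
dup  → -234 -234
+    → -468
12   → -468 12
mod  → 0
4    → 0 4
*    → 0
-4   → 0 -4
over → 0 -4 0
-    → 0 -4
+    → -4
drop → (empty)
-6   → -6
dup  → -6 -6
drop → -6
dup  → -6 -6
+    → -12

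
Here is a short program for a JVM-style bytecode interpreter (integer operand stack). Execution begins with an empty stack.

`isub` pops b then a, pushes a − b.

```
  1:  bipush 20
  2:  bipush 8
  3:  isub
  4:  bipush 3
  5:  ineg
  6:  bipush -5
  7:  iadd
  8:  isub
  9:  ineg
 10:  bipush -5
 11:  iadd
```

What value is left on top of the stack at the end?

-25

bipush 20 -> 20
bipush 8  -> 20 8
isub      -> 12
bipush 3  -> 12 3
ineg      -> 12 -3
bipush -5 -> 12 -3 -5
iadd      -> 12 -8
isub      -> 20
ineg      -> -20
bipush -5 -> -20 -5
iadd      -> -25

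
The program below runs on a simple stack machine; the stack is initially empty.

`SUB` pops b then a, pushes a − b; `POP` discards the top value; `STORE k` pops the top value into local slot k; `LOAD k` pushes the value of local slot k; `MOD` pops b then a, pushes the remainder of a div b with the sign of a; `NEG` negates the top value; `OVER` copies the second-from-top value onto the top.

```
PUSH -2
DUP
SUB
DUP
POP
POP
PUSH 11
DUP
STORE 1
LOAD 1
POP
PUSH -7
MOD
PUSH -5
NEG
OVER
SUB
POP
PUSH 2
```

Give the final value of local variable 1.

11

PUSH -2 -> [-2]
DUP     -> [-2, -2]
SUB     -> [0]
DUP     -> [0, 0]
POP     -> [0]
POP     -> []
PUSH 11 -> [11]
DUP     -> [11, 11]
STORE 1 -> [11]
LOAD 1  -> [11, 11]
POP     -> [11]
PUSH -7 -> [11, -7]
MOD     -> [4]
PUSH -5 -> [4, -5]
NEG     -> [4, 5]
OVER    -> [4, 5, 4]
SUB     -> [4, 1]
POP     -> [4]
PUSH 2  -> [4, 2]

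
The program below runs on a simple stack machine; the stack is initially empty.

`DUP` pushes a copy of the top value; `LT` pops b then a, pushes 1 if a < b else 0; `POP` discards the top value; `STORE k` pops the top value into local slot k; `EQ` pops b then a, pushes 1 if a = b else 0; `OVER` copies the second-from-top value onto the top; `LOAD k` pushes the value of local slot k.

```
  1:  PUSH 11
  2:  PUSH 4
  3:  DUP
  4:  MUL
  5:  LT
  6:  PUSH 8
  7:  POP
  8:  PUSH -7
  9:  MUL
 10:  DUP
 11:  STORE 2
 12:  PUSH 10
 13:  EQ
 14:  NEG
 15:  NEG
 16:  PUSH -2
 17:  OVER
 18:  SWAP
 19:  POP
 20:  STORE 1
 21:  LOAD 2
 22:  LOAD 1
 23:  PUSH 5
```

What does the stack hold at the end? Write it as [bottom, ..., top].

[0, -7, 0, 5]

PUSH 11  [11]
PUSH 4   [11, 4]
DUP      [11, 4, 4]
MUL      [11, 16]
LT       [1]
PUSH 8   [1, 8]
POP      [1]
PUSH -7  [1, -7]
MUL      [-7]
DUP      [-7, -7]
STORE 2  [-7]
PUSH 10  [-7, 10]
EQ       [0]
NEG      [0]
NEG      [0]
PUSH -2  [0, -2]
OVER     [0, -2, 0]
SWAP     [0, 0, -2]
POP      [0, 0]
STORE 1  [0]
LOAD 2   [0, -7]
LOAD 1   [0, -7, 0]
PUSH 5   [0, -7, 0, 5]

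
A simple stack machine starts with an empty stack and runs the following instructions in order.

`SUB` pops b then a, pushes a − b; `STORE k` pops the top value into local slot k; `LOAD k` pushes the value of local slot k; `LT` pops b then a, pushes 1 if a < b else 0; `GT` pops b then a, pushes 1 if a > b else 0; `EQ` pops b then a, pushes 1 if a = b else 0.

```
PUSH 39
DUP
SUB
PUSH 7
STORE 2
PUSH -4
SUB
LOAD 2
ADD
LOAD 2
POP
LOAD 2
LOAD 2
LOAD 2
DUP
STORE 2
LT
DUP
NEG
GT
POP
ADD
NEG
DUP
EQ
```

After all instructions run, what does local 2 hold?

7

PUSH 39 → 39
DUP     → 39 39
SUB     → 0
PUSH 7  → 0 7
STORE 2 → 0
PUSH -4 → 0 -4
SUB     → 4
LOAD 2  → 4 7
ADD     → 11
LOAD 2  → 11 7
POP     → 11
LOAD 2  → 11 7
LOAD 2  → 11 7 7
LOAD 2  → 11 7 7 7
DUP     → 11 7 7 7 7
STORE 2 → 11 7 7 7
LT      → 11 7 0
DUP     → 11 7 0 0
NEG     → 11 7 0 0
GT      → 11 7 0
POP     → 11 7
ADD     → 18
NEG     → -18
DUP     → -18 -18
EQ      → 1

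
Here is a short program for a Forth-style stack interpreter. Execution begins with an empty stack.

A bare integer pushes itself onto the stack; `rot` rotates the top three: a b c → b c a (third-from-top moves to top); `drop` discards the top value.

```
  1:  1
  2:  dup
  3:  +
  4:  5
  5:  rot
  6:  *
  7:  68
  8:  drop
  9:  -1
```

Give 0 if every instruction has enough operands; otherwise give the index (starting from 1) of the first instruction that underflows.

5

1   : 1
dup : 1 1
+   : 2
5   : 2 5
rot  — needs 3 operands, stack has 2 → underflow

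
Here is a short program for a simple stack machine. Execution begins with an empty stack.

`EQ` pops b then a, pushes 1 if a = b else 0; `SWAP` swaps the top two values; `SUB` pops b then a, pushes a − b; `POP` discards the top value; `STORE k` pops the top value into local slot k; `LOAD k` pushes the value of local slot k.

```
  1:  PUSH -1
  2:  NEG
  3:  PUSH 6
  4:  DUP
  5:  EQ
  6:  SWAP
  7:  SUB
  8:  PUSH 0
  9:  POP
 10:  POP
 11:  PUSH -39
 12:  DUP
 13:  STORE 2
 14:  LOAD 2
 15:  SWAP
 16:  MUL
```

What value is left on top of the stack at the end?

1521

PUSH -1   [-1]
NEG       [1]
PUSH 6    [1, 6]
DUP       [1, 6, 6]
EQ        [1, 1]
SWAP      [1, 1]
SUB       [0]
PUSH 0    [0, 0]
POP       [0]
POP       []
PUSH -39  [-39]
DUP       [-39, -39]
STORE 2   [-39]
LOAD 2    [-39, -39]
SWAP      [-39, -39]
MUL       [1521]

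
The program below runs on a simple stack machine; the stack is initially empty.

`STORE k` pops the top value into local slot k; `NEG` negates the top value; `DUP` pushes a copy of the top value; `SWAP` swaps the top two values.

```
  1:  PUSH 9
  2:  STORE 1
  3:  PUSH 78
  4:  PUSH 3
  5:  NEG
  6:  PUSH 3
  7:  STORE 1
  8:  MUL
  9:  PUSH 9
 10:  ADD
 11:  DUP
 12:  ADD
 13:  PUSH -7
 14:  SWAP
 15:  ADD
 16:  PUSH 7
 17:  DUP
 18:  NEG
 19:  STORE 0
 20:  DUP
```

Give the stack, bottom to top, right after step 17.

PUSH 9  : 9
STORE 1 : (empty)
PUSH 78 : 78
PUSH 3  : 78 3
NEG     : 78 -3
PUSH 3  : 78 -3 3
STORE 1 : 78 -3
MUL     : -234
PUSH 9  : -234 9
ADD     : -225
DUP     : -225 -225
ADD     : -450
PUSH -7 : -450 -7
SWAP    : -7 -450
ADD     : -457
PUSH 7  : -457 7
DUP     : -457 7 7

[-457, 7, 7]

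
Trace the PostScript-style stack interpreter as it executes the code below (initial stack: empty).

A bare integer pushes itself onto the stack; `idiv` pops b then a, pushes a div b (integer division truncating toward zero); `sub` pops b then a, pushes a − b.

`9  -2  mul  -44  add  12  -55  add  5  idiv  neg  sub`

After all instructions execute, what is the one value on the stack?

9     [9]
-2    [9, -2]
mul   [-18]
-44   [-18, -44]
add   [-62]
12    [-62, 12]
-55   [-62, 12, -55]
add   [-62, -43]
5     [-62, -43, 5]
idiv  [-62, -8]
neg   [-62, 8]
sub   [-70]

-70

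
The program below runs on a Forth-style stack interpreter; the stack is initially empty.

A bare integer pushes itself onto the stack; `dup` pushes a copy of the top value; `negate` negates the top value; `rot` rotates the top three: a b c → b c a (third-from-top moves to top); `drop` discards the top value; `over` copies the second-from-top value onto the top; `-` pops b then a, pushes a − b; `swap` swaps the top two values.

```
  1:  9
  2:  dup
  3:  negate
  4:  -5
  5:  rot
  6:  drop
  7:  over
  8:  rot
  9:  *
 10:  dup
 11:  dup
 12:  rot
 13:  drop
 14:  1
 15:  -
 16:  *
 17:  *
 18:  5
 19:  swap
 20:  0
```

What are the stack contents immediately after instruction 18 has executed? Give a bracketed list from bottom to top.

9       [9]
dup     [9, 9]
negate  [9, -9]
-5      [9, -9, -5]
rot     [-9, -5, 9]
drop    [-9, -5]
over    [-9, -5, -9]
rot     [-5, -9, -9]
*       [-5, 81]
dup     [-5, 81, 81]
dup     [-5, 81, 81, 81]
rot     [-5, 81, 81, 81]
drop    [-5, 81, 81]
1       [-5, 81, 81, 1]
-       [-5, 81, 80]
*       [-5, 6480]
*       [-32400]
5       [-32400, 5]

[-32400, 5]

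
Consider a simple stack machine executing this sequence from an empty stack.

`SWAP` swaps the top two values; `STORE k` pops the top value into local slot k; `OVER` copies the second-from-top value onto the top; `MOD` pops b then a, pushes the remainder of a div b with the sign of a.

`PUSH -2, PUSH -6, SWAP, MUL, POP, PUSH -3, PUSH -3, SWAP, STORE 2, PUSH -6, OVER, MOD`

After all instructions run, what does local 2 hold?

PUSH -2 → -2
PUSH -6 → -2 -6
SWAP    → -6 -2
MUL     → 12
POP     → (empty)
PUSH -3 → -3
PUSH -3 → -3 -3
SWAP    → -3 -3
STORE 2 → -3
PUSH -6 → -3 -6
OVER    → -3 -6 -3
MOD     → -3 0

-3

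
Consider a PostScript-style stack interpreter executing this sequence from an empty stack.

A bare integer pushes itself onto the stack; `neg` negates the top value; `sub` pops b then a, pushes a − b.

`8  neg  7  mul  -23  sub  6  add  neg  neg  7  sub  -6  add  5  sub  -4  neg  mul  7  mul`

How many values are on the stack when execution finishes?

8   -> [8]
neg -> [-8]
7   -> [-8, 7]
mul -> [-56]
-23 -> [-56, -23]
sub -> [-33]
6   -> [-33, 6]
add -> [-27]
neg -> [27]
neg -> [-27]
7   -> [-27, 7]
sub -> [-34]
-6  -> [-34, -6]
add -> [-40]
5   -> [-40, 5]
sub -> [-45]
-4  -> [-45, -4]
neg -> [-45, 4]
mul -> [-180]
7   -> [-180, 7]
mul -> [-1260]

1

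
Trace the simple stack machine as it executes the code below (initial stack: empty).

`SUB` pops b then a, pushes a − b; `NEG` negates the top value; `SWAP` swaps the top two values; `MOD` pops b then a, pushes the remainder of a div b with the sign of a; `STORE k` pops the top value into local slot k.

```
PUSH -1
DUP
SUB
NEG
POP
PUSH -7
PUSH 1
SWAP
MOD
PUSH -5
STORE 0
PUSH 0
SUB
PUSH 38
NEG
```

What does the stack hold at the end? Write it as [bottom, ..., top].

[1, -38]

PUSH -1 → -1
DUP     → -1 -1
SUB     → 0
NEG     → 0
POP     → (empty)
PUSH -7 → -7
PUSH 1  → -7 1
SWAP    → 1 -7
MOD     → 1
PUSH -5 → 1 -5
STORE 0 → 1
PUSH 0  → 1 0
SUB     → 1
PUSH 38 → 1 38
NEG     → 1 -38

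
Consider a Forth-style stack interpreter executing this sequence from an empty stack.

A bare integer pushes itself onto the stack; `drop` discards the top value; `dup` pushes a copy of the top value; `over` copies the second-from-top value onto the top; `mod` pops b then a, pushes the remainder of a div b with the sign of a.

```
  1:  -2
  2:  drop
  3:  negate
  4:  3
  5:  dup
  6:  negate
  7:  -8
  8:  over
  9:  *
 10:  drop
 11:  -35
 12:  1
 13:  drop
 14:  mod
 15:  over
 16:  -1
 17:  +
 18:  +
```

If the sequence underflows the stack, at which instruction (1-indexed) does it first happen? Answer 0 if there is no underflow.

-2   -> -2
drop -> (empty)
negate  — needs 1 operand, stack has 0 → underflow

3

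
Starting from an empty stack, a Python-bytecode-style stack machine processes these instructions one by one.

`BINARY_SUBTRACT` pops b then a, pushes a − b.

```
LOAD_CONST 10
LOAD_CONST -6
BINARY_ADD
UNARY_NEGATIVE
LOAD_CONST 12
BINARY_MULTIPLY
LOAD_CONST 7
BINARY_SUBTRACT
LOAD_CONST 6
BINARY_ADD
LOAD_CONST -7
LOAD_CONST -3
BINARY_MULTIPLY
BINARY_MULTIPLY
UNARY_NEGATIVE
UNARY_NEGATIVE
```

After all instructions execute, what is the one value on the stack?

-1029

LOAD_CONST 10   → 10
LOAD_CONST -6   → 10 -6
BINARY_ADD      → 4
UNARY_NEGATIVE  → -4
LOAD_CONST 12   → -4 12
BINARY_MULTIPLY → -48
LOAD_CONST 7    → -48 7
BINARY_SUBTRACT → -55
LOAD_CONST 6    → -55 6
BINARY_ADD      → -49
LOAD_CONST -7   → -49 -7
LOAD_CONST -3   → -49 -7 -3
BINARY_MULTIPLY → -49 21
BINARY_MULTIPLY → -1029
UNARY_NEGATIVE  → 1029
UNARY_NEGATIVE  → -1029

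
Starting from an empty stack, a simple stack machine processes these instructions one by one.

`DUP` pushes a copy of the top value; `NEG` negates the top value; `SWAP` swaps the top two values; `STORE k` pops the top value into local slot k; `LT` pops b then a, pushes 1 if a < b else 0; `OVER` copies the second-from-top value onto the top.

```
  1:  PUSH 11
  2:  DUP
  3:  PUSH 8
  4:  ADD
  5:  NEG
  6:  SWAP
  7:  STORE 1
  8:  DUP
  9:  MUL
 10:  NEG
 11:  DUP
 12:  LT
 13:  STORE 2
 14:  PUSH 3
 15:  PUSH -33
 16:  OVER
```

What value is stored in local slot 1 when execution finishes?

11

PUSH 11  → 11
DUP      → 11 11
PUSH 8   → 11 11 8
ADD      → 11 19
NEG      → 11 -19
SWAP     → -19 11
STORE 1  → -19
DUP      → -19 -19
MUL      → 361
NEG      → -361
DUP      → -361 -361
LT       → 0
STORE 2  → (empty)
PUSH 3   → 3
PUSH -33 → 3 -33
OVER     → 3 -33 3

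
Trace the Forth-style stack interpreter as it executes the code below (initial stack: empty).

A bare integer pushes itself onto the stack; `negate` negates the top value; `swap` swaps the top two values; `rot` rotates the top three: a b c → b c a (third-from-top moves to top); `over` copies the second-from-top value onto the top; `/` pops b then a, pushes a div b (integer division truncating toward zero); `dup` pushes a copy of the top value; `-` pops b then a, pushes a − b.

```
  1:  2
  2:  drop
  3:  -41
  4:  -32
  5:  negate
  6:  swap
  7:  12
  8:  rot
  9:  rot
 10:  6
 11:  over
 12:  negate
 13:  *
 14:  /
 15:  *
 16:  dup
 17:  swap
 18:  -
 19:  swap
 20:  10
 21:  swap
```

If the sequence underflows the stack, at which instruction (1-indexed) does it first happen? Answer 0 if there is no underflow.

0

2      : [2]
drop   : []
-41    : [-41]
-32    : [-41, -32]
negate : [-41, 32]
swap   : [32, -41]
12     : [32, -41, 12]
rot    : [-41, 12, 32]
rot    : [12, 32, -41]
6      : [12, 32, -41, 6]
over   : [12, 32, -41, 6, -41]
negate : [12, 32, -41, 6, 41]
*      : [12, 32, -41, 246]
/      : [12, 32, 0]
*      : [12, 0]
dup    : [12, 0, 0]
swap   : [12, 0, 0]
-      : [12, 0]
swap   : [0, 12]
10     : [0, 12, 10]
swap   : [0, 10, 12]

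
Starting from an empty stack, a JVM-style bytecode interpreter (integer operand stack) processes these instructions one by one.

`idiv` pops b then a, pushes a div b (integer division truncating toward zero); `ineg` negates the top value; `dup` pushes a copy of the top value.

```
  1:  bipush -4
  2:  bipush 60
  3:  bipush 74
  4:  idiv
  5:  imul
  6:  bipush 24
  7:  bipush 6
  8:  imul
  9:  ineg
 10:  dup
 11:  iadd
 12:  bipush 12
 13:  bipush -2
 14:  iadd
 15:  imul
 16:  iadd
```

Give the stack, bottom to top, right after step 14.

[0, -288, 10]

bipush -4 → -4
bipush 60 → -4 60
bipush 74 → -4 60 74
idiv      → -4 0
imul      → 0
bipush 24 → 0 24
bipush 6  → 0 24 6
imul      → 0 144
ineg      → 0 -144
dup       → 0 -144 -144
iadd      → 0 -288
bipush 12 → 0 -288 12
bipush -2 → 0 -288 12 -2
iadd      → 0 -288 10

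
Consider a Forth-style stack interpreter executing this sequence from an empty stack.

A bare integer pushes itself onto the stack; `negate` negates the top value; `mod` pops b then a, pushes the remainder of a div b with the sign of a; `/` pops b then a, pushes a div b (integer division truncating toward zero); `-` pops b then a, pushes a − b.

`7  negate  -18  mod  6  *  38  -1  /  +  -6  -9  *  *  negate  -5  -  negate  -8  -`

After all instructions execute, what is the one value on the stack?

7       [7]
negate  [-7]
-18     [-7, -18]
mod     [-7]
6       [-7, 6]
*       [-42]
38      [-42, 38]
-1      [-42, 38, -1]
/       [-42, -38]
+       [-80]
-6      [-80, -6]
-9      [-80, -6, -9]
*       [-80, 54]
*       [-4320]
negate  [4320]
-5      [4320, -5]
-       [4325]
negate  [-4325]
-8      [-4325, -8]
-       [-4317]

-4317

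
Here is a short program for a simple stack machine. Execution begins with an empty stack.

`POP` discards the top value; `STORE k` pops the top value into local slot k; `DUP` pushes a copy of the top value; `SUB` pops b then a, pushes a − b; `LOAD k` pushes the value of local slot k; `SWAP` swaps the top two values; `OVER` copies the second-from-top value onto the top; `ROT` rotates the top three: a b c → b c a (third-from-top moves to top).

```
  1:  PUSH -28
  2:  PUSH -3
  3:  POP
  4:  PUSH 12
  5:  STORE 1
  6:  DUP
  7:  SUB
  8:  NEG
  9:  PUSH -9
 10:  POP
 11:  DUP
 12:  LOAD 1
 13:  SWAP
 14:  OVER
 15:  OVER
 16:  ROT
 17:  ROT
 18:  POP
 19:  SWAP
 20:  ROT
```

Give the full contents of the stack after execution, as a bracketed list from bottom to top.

PUSH -28 -> [-28]
PUSH -3  -> [-28, -3]
POP      -> [-28]
PUSH 12  -> [-28, 12]
STORE 1  -> [-28]
DUP      -> [-28, -28]
SUB      -> [0]
NEG      -> [0]
PUSH -9  -> [0, -9]
POP      -> [0]
DUP      -> [0, 0]
LOAD 1   -> [0, 0, 12]
SWAP     -> [0, 12, 0]
OVER     -> [0, 12, 0, 12]
OVER     -> [0, 12, 0, 12, 0]
ROT      -> [0, 12, 12, 0, 0]
ROT      -> [0, 12, 0, 0, 12]
POP      -> [0, 12, 0, 0]
SWAP     -> [0, 12, 0, 0]
ROT      -> [0, 0, 0, 12]

[0, 0, 0, 12]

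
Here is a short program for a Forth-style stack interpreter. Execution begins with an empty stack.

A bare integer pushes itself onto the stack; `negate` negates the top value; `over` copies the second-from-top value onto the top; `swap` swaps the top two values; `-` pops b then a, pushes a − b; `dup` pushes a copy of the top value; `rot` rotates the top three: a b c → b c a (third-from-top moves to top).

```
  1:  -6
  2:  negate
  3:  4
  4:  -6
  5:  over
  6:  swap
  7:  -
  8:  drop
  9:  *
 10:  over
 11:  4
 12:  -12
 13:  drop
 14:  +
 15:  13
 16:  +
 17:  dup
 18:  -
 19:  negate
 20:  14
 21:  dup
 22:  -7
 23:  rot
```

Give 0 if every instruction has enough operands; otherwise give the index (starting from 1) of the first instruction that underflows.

10

-6      -6
negate  6
4       6 4
-6      6 4 -6
over    6 4 -6 4
swap    6 4 4 -6
-       6 4 10
drop    6 4
*       24
over  — needs 2 operands, stack has 1 → underflow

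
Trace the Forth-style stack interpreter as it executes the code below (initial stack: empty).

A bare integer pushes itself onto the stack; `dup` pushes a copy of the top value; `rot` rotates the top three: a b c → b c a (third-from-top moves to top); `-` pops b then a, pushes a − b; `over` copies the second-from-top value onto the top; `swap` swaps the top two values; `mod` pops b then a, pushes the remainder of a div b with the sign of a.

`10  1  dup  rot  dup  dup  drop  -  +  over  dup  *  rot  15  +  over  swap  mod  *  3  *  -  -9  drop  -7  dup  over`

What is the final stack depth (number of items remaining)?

10   -> 10
1    -> 10 1
dup  -> 10 1 1
rot  -> 1 1 10
dup  -> 1 1 10 10
dup  -> 1 1 10 10 10
drop -> 1 1 10 10
-    -> 1 1 0
+    -> 1 1
over -> 1 1 1
dup  -> 1 1 1 1
*    -> 1 1 1
rot  -> 1 1 1
15   -> 1 1 1 15
+    -> 1 1 16
over -> 1 1 16 1
swap -> 1 1 1 16
mod  -> 1 1 1
*    -> 1 1
3    -> 1 1 3
*    -> 1 3
-    -> -2
-9   -> -2 -9
drop -> -2
-7   -> -2 -7
dup  -> -2 -7 -7
over -> -2 -7 -7 -7

4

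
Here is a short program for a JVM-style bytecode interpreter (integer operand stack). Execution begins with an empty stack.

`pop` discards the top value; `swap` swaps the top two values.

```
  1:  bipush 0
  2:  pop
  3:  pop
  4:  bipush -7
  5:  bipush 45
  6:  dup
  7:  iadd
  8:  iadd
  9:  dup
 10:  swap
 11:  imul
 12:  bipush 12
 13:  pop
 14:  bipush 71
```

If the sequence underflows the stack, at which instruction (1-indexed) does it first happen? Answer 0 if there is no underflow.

bipush 0 → 0
pop      → (empty)
pop  — needs 1 operand, stack has 0 → underflow

3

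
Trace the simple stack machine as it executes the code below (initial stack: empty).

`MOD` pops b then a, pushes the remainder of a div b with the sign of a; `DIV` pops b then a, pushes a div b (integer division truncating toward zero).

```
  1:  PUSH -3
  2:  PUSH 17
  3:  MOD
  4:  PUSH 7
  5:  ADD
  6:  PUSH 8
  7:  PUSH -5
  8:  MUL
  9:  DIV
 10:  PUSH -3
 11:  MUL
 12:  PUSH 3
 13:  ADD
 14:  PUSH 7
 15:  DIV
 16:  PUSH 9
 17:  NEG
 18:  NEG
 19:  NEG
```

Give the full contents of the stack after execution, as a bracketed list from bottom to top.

[0, -9]

PUSH -3  -3
PUSH 17  -3 17
MOD      -3
PUSH 7   -3 7
ADD      4
PUSH 8   4 8
PUSH -5  4 8 -5
MUL      4 -40
DIV      0
PUSH -3  0 -3
MUL      0
PUSH 3   0 3
ADD      3
PUSH 7   3 7
DIV      0
PUSH 9   0 9
NEG      0 -9
NEG      0 9
NEG      0 -9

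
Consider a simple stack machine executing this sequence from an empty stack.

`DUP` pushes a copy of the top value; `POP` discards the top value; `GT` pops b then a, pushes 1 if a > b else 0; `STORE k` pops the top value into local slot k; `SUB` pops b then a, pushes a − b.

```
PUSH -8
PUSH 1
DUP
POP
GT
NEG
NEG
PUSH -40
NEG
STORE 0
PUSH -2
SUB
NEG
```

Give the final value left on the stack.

-2

PUSH -8  : [-8]
PUSH 1   : [-8, 1]
DUP      : [-8, 1, 1]
POP      : [-8, 1]
GT       : [0]
NEG      : [0]
NEG      : [0]
PUSH -40 : [0, -40]
NEG      : [0, 40]
STORE 0  : [0]
PUSH -2  : [0, -2]
SUB      : [2]
NEG      : [-2]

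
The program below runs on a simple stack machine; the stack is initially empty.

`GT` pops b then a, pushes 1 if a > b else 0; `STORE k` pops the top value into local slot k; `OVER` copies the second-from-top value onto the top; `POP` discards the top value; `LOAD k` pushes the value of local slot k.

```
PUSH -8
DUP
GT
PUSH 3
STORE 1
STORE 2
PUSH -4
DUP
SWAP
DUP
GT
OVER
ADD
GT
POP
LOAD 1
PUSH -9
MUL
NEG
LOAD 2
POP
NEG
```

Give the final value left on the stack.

-27

PUSH -8 → [-8]
DUP     → [-8, -8]
GT      → [0]
PUSH 3  → [0, 3]
STORE 1 → [0]
STORE 2 → []
PUSH -4 → [-4]
DUP     → [-4, -4]
SWAP    → [-4, -4]
DUP     → [-4, -4, -4]
GT      → [-4, 0]
OVER    → [-4, 0, -4]
ADD     → [-4, -4]
GT      → [0]
POP     → []
LOAD 1  → [3]
PUSH -9 → [3, -9]
MUL     → [-27]
NEG     → [27]
LOAD 2  → [27, 0]
POP     → [27]
NEG     → [-27]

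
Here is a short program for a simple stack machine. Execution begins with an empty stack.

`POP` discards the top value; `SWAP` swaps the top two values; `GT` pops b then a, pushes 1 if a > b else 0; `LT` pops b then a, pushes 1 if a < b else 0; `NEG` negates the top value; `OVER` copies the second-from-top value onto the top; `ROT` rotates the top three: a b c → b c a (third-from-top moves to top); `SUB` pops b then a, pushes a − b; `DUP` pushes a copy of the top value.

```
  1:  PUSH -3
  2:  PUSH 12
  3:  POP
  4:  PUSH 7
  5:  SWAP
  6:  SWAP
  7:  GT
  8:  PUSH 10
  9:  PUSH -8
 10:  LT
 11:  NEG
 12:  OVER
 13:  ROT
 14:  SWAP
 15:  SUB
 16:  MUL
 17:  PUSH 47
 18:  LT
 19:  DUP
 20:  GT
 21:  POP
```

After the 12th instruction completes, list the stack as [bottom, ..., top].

[0, 0, 0]

PUSH -3 → -3
PUSH 12 → -3 12
POP     → -3
PUSH 7  → -3 7
SWAP    → 7 -3
SWAP    → -3 7
GT      → 0
PUSH 10 → 0 10
PUSH -8 → 0 10 -8
LT      → 0 0
NEG     → 0 0
OVER    → 0 0 0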